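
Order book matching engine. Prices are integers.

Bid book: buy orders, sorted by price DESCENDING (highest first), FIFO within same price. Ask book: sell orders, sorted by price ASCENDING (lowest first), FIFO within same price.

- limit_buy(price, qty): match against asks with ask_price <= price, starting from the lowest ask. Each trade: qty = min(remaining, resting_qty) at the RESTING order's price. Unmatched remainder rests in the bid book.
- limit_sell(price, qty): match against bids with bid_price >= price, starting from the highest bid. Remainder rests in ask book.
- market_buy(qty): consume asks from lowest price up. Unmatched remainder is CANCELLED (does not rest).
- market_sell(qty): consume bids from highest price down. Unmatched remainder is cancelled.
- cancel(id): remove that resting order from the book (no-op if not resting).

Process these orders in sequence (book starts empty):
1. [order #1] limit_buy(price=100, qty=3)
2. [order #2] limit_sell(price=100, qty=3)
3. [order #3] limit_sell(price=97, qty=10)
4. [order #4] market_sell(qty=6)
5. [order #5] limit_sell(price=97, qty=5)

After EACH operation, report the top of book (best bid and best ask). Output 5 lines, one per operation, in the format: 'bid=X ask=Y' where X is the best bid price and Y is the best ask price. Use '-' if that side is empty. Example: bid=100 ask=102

After op 1 [order #1] limit_buy(price=100, qty=3): fills=none; bids=[#1:3@100] asks=[-]
After op 2 [order #2] limit_sell(price=100, qty=3): fills=#1x#2:3@100; bids=[-] asks=[-]
After op 3 [order #3] limit_sell(price=97, qty=10): fills=none; bids=[-] asks=[#3:10@97]
After op 4 [order #4] market_sell(qty=6): fills=none; bids=[-] asks=[#3:10@97]
After op 5 [order #5] limit_sell(price=97, qty=5): fills=none; bids=[-] asks=[#3:10@97 #5:5@97]

Answer: bid=100 ask=-
bid=- ask=-
bid=- ask=97
bid=- ask=97
bid=- ask=97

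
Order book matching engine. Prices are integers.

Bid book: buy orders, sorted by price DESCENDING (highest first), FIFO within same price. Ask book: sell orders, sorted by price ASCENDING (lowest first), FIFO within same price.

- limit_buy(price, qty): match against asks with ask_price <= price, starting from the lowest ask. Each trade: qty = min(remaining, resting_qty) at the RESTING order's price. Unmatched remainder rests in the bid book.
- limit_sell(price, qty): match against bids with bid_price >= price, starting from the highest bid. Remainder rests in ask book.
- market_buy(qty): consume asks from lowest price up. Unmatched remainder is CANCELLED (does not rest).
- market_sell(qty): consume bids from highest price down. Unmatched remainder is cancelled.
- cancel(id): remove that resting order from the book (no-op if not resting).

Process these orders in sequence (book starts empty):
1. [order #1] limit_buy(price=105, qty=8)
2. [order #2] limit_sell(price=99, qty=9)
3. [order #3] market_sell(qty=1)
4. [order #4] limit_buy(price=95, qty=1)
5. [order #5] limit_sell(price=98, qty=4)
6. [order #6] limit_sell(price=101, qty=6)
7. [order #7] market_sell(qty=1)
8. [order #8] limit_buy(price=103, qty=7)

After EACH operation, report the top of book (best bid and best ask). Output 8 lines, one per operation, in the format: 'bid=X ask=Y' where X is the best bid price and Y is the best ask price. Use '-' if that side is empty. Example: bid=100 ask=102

Answer: bid=105 ask=-
bid=- ask=99
bid=- ask=99
bid=95 ask=99
bid=95 ask=98
bid=95 ask=98
bid=- ask=98
bid=- ask=101

Derivation:
After op 1 [order #1] limit_buy(price=105, qty=8): fills=none; bids=[#1:8@105] asks=[-]
After op 2 [order #2] limit_sell(price=99, qty=9): fills=#1x#2:8@105; bids=[-] asks=[#2:1@99]
After op 3 [order #3] market_sell(qty=1): fills=none; bids=[-] asks=[#2:1@99]
After op 4 [order #4] limit_buy(price=95, qty=1): fills=none; bids=[#4:1@95] asks=[#2:1@99]
After op 5 [order #5] limit_sell(price=98, qty=4): fills=none; bids=[#4:1@95] asks=[#5:4@98 #2:1@99]
After op 6 [order #6] limit_sell(price=101, qty=6): fills=none; bids=[#4:1@95] asks=[#5:4@98 #2:1@99 #6:6@101]
After op 7 [order #7] market_sell(qty=1): fills=#4x#7:1@95; bids=[-] asks=[#5:4@98 #2:1@99 #6:6@101]
After op 8 [order #8] limit_buy(price=103, qty=7): fills=#8x#5:4@98 #8x#2:1@99 #8x#6:2@101; bids=[-] asks=[#6:4@101]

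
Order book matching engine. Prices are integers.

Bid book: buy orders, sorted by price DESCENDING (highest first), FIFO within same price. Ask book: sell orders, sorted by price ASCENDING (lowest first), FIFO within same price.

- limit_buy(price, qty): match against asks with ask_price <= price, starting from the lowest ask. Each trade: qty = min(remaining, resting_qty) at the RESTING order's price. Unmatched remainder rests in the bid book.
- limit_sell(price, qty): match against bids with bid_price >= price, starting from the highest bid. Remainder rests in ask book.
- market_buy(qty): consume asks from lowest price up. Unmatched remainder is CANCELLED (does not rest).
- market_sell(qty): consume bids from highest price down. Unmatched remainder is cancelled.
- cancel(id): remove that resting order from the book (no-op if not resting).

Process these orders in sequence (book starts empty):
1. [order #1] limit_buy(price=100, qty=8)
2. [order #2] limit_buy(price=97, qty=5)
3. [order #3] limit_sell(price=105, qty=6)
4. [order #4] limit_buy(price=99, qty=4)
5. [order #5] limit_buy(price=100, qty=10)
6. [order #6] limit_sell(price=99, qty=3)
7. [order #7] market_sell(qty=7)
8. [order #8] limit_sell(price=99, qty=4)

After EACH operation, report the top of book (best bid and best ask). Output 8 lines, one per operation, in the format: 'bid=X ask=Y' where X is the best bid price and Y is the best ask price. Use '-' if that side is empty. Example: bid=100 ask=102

After op 1 [order #1] limit_buy(price=100, qty=8): fills=none; bids=[#1:8@100] asks=[-]
After op 2 [order #2] limit_buy(price=97, qty=5): fills=none; bids=[#1:8@100 #2:5@97] asks=[-]
After op 3 [order #3] limit_sell(price=105, qty=6): fills=none; bids=[#1:8@100 #2:5@97] asks=[#3:6@105]
After op 4 [order #4] limit_buy(price=99, qty=4): fills=none; bids=[#1:8@100 #4:4@99 #2:5@97] asks=[#3:6@105]
After op 5 [order #5] limit_buy(price=100, qty=10): fills=none; bids=[#1:8@100 #5:10@100 #4:4@99 #2:5@97] asks=[#3:6@105]
After op 6 [order #6] limit_sell(price=99, qty=3): fills=#1x#6:3@100; bids=[#1:5@100 #5:10@100 #4:4@99 #2:5@97] asks=[#3:6@105]
After op 7 [order #7] market_sell(qty=7): fills=#1x#7:5@100 #5x#7:2@100; bids=[#5:8@100 #4:4@99 #2:5@97] asks=[#3:6@105]
After op 8 [order #8] limit_sell(price=99, qty=4): fills=#5x#8:4@100; bids=[#5:4@100 #4:4@99 #2:5@97] asks=[#3:6@105]

Answer: bid=100 ask=-
bid=100 ask=-
bid=100 ask=105
bid=100 ask=105
bid=100 ask=105
bid=100 ask=105
bid=100 ask=105
bid=100 ask=105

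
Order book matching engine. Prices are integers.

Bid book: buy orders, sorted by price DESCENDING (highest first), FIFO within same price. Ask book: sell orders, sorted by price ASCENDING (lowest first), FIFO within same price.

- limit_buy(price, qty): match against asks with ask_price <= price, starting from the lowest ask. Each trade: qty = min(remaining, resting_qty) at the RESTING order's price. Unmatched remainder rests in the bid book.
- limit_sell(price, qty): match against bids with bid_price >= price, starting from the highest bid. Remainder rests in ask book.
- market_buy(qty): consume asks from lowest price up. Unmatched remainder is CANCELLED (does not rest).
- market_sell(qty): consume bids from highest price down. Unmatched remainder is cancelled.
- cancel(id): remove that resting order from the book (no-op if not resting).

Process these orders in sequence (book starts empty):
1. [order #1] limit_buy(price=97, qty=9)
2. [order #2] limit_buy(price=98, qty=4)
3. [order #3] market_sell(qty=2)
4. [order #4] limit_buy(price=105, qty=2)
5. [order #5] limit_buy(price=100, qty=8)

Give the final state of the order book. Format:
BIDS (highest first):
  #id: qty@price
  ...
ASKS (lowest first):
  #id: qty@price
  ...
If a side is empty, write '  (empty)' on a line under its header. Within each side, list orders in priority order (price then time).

After op 1 [order #1] limit_buy(price=97, qty=9): fills=none; bids=[#1:9@97] asks=[-]
After op 2 [order #2] limit_buy(price=98, qty=4): fills=none; bids=[#2:4@98 #1:9@97] asks=[-]
After op 3 [order #3] market_sell(qty=2): fills=#2x#3:2@98; bids=[#2:2@98 #1:9@97] asks=[-]
After op 4 [order #4] limit_buy(price=105, qty=2): fills=none; bids=[#4:2@105 #2:2@98 #1:9@97] asks=[-]
After op 5 [order #5] limit_buy(price=100, qty=8): fills=none; bids=[#4:2@105 #5:8@100 #2:2@98 #1:9@97] asks=[-]

Answer: BIDS (highest first):
  #4: 2@105
  #5: 8@100
  #2: 2@98
  #1: 9@97
ASKS (lowest first):
  (empty)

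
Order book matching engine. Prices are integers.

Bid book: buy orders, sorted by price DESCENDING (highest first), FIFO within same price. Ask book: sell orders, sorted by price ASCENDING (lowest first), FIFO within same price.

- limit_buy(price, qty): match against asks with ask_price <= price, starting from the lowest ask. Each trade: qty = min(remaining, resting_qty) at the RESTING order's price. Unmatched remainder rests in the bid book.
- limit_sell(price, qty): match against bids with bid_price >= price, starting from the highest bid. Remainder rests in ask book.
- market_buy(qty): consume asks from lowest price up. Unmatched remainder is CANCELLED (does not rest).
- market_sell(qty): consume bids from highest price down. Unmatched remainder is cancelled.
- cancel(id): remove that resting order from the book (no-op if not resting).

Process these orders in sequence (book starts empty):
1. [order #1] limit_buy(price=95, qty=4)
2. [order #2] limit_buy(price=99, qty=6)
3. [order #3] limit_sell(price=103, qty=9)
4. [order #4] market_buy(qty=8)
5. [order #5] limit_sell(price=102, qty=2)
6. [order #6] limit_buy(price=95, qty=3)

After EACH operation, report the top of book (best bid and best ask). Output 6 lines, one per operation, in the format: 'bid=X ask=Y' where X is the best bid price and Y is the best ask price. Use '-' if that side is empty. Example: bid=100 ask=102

After op 1 [order #1] limit_buy(price=95, qty=4): fills=none; bids=[#1:4@95] asks=[-]
After op 2 [order #2] limit_buy(price=99, qty=6): fills=none; bids=[#2:6@99 #1:4@95] asks=[-]
After op 3 [order #3] limit_sell(price=103, qty=9): fills=none; bids=[#2:6@99 #1:4@95] asks=[#3:9@103]
After op 4 [order #4] market_buy(qty=8): fills=#4x#3:8@103; bids=[#2:6@99 #1:4@95] asks=[#3:1@103]
After op 5 [order #5] limit_sell(price=102, qty=2): fills=none; bids=[#2:6@99 #1:4@95] asks=[#5:2@102 #3:1@103]
After op 6 [order #6] limit_buy(price=95, qty=3): fills=none; bids=[#2:6@99 #1:4@95 #6:3@95] asks=[#5:2@102 #3:1@103]

Answer: bid=95 ask=-
bid=99 ask=-
bid=99 ask=103
bid=99 ask=103
bid=99 ask=102
bid=99 ask=102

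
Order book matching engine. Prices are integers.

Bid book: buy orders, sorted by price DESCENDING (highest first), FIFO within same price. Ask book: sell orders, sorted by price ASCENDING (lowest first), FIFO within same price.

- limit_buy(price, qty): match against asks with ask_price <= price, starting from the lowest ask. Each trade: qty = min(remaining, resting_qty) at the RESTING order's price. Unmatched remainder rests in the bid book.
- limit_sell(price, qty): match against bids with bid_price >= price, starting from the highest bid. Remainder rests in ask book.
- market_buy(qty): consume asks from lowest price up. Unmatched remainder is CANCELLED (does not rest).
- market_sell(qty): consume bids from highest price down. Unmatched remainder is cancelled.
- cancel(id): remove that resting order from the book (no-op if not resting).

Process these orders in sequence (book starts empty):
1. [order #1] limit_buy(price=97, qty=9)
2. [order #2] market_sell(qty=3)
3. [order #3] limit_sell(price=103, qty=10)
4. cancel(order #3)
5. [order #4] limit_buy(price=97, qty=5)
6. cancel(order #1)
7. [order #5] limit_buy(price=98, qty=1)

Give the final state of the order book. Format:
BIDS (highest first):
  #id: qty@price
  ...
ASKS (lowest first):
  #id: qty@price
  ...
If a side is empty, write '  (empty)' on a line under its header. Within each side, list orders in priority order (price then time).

After op 1 [order #1] limit_buy(price=97, qty=9): fills=none; bids=[#1:9@97] asks=[-]
After op 2 [order #2] market_sell(qty=3): fills=#1x#2:3@97; bids=[#1:6@97] asks=[-]
After op 3 [order #3] limit_sell(price=103, qty=10): fills=none; bids=[#1:6@97] asks=[#3:10@103]
After op 4 cancel(order #3): fills=none; bids=[#1:6@97] asks=[-]
After op 5 [order #4] limit_buy(price=97, qty=5): fills=none; bids=[#1:6@97 #4:5@97] asks=[-]
After op 6 cancel(order #1): fills=none; bids=[#4:5@97] asks=[-]
After op 7 [order #5] limit_buy(price=98, qty=1): fills=none; bids=[#5:1@98 #4:5@97] asks=[-]

Answer: BIDS (highest first):
  #5: 1@98
  #4: 5@97
ASKS (lowest first):
  (empty)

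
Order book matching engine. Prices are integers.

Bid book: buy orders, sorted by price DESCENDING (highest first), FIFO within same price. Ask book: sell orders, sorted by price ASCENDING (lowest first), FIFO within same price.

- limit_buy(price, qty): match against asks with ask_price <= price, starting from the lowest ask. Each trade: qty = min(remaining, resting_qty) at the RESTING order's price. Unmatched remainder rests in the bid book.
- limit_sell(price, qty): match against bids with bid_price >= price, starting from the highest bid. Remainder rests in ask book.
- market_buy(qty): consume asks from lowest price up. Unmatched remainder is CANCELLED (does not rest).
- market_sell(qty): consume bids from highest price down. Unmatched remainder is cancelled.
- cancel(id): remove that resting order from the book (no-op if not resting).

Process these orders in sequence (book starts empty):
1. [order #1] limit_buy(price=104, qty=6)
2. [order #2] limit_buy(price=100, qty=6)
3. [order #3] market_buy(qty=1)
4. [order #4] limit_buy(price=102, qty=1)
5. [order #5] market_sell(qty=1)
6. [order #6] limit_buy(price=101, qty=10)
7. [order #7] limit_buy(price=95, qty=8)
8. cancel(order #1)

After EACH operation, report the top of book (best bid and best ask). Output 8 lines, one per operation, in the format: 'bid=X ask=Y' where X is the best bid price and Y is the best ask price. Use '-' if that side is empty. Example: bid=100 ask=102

Answer: bid=104 ask=-
bid=104 ask=-
bid=104 ask=-
bid=104 ask=-
bid=104 ask=-
bid=104 ask=-
bid=104 ask=-
bid=102 ask=-

Derivation:
After op 1 [order #1] limit_buy(price=104, qty=6): fills=none; bids=[#1:6@104] asks=[-]
After op 2 [order #2] limit_buy(price=100, qty=6): fills=none; bids=[#1:6@104 #2:6@100] asks=[-]
After op 3 [order #3] market_buy(qty=1): fills=none; bids=[#1:6@104 #2:6@100] asks=[-]
After op 4 [order #4] limit_buy(price=102, qty=1): fills=none; bids=[#1:6@104 #4:1@102 #2:6@100] asks=[-]
After op 5 [order #5] market_sell(qty=1): fills=#1x#5:1@104; bids=[#1:5@104 #4:1@102 #2:6@100] asks=[-]
After op 6 [order #6] limit_buy(price=101, qty=10): fills=none; bids=[#1:5@104 #4:1@102 #6:10@101 #2:6@100] asks=[-]
After op 7 [order #7] limit_buy(price=95, qty=8): fills=none; bids=[#1:5@104 #4:1@102 #6:10@101 #2:6@100 #7:8@95] asks=[-]
After op 8 cancel(order #1): fills=none; bids=[#4:1@102 #6:10@101 #2:6@100 #7:8@95] asks=[-]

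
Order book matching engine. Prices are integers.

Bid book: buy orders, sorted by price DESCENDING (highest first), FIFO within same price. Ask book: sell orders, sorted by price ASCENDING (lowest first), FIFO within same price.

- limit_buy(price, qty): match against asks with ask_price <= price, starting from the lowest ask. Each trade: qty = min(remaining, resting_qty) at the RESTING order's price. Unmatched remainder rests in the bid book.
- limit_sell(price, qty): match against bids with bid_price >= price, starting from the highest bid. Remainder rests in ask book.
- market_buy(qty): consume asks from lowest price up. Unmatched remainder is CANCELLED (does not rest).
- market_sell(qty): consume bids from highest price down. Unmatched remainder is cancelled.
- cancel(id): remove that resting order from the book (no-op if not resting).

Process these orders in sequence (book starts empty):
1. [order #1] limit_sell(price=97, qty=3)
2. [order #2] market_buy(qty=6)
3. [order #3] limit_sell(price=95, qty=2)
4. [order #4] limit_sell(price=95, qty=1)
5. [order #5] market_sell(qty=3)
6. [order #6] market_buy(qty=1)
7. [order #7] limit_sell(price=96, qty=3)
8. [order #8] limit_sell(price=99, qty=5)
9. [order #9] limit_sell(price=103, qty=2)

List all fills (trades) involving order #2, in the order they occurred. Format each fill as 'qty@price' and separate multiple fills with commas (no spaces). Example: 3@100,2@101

After op 1 [order #1] limit_sell(price=97, qty=3): fills=none; bids=[-] asks=[#1:3@97]
After op 2 [order #2] market_buy(qty=6): fills=#2x#1:3@97; bids=[-] asks=[-]
After op 3 [order #3] limit_sell(price=95, qty=2): fills=none; bids=[-] asks=[#3:2@95]
After op 4 [order #4] limit_sell(price=95, qty=1): fills=none; bids=[-] asks=[#3:2@95 #4:1@95]
After op 5 [order #5] market_sell(qty=3): fills=none; bids=[-] asks=[#3:2@95 #4:1@95]
After op 6 [order #6] market_buy(qty=1): fills=#6x#3:1@95; bids=[-] asks=[#3:1@95 #4:1@95]
After op 7 [order #7] limit_sell(price=96, qty=3): fills=none; bids=[-] asks=[#3:1@95 #4:1@95 #7:3@96]
After op 8 [order #8] limit_sell(price=99, qty=5): fills=none; bids=[-] asks=[#3:1@95 #4:1@95 #7:3@96 #8:5@99]
After op 9 [order #9] limit_sell(price=103, qty=2): fills=none; bids=[-] asks=[#3:1@95 #4:1@95 #7:3@96 #8:5@99 #9:2@103]

Answer: 3@97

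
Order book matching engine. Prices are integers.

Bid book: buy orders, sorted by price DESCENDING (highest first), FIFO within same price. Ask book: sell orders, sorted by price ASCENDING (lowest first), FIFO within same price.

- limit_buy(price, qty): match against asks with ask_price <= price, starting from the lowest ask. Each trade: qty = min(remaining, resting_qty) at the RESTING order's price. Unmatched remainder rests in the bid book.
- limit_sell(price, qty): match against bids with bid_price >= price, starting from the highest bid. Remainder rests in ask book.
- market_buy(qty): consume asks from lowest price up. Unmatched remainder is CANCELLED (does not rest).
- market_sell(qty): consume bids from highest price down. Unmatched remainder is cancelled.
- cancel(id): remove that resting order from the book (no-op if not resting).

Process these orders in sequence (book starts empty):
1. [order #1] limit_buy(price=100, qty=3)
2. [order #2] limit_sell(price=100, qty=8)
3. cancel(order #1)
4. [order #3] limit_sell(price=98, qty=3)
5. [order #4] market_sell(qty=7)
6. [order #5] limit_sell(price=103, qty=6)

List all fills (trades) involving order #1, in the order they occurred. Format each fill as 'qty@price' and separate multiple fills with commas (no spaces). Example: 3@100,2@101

Answer: 3@100

Derivation:
After op 1 [order #1] limit_buy(price=100, qty=3): fills=none; bids=[#1:3@100] asks=[-]
After op 2 [order #2] limit_sell(price=100, qty=8): fills=#1x#2:3@100; bids=[-] asks=[#2:5@100]
After op 3 cancel(order #1): fills=none; bids=[-] asks=[#2:5@100]
After op 4 [order #3] limit_sell(price=98, qty=3): fills=none; bids=[-] asks=[#3:3@98 #2:5@100]
After op 5 [order #4] market_sell(qty=7): fills=none; bids=[-] asks=[#3:3@98 #2:5@100]
After op 6 [order #5] limit_sell(price=103, qty=6): fills=none; bids=[-] asks=[#3:3@98 #2:5@100 #5:6@103]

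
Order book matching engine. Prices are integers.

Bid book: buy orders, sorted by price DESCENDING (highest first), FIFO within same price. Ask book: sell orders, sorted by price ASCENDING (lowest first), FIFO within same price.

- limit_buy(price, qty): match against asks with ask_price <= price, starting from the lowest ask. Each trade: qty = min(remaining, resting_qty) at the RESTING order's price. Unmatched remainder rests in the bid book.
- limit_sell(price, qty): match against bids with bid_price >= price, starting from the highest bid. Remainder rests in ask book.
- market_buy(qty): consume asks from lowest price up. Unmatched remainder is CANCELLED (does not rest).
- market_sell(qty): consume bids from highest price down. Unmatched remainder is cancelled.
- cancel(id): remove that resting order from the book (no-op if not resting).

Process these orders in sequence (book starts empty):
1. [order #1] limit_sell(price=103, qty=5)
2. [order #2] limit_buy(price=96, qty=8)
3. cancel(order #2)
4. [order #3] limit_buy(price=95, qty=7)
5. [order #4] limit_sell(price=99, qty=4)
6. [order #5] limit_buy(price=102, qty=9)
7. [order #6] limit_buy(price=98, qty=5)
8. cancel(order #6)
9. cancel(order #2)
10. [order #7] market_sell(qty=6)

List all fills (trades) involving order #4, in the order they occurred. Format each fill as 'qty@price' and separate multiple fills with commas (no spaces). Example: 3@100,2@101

After op 1 [order #1] limit_sell(price=103, qty=5): fills=none; bids=[-] asks=[#1:5@103]
After op 2 [order #2] limit_buy(price=96, qty=8): fills=none; bids=[#2:8@96] asks=[#1:5@103]
After op 3 cancel(order #2): fills=none; bids=[-] asks=[#1:5@103]
After op 4 [order #3] limit_buy(price=95, qty=7): fills=none; bids=[#3:7@95] asks=[#1:5@103]
After op 5 [order #4] limit_sell(price=99, qty=4): fills=none; bids=[#3:7@95] asks=[#4:4@99 #1:5@103]
After op 6 [order #5] limit_buy(price=102, qty=9): fills=#5x#4:4@99; bids=[#5:5@102 #3:7@95] asks=[#1:5@103]
After op 7 [order #6] limit_buy(price=98, qty=5): fills=none; bids=[#5:5@102 #6:5@98 #3:7@95] asks=[#1:5@103]
After op 8 cancel(order #6): fills=none; bids=[#5:5@102 #3:7@95] asks=[#1:5@103]
After op 9 cancel(order #2): fills=none; bids=[#5:5@102 #3:7@95] asks=[#1:5@103]
After op 10 [order #7] market_sell(qty=6): fills=#5x#7:5@102 #3x#7:1@95; bids=[#3:6@95] asks=[#1:5@103]

Answer: 4@99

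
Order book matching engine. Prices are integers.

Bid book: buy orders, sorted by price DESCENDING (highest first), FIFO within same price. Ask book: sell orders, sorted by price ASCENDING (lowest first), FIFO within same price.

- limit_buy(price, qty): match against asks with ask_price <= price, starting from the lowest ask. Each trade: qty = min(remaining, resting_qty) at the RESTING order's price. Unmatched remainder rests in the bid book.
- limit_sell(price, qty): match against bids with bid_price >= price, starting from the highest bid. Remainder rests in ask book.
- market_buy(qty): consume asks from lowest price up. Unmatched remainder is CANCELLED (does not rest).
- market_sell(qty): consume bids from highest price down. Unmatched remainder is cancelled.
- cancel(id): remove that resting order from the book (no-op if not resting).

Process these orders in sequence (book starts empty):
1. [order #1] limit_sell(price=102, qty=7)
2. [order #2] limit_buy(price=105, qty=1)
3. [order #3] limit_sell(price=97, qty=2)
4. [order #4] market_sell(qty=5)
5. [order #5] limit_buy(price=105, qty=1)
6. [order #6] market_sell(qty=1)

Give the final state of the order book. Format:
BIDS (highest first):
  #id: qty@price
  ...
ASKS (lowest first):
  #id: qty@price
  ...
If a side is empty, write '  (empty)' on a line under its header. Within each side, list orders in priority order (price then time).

Answer: BIDS (highest first):
  (empty)
ASKS (lowest first):
  #3: 1@97
  #1: 6@102

Derivation:
After op 1 [order #1] limit_sell(price=102, qty=7): fills=none; bids=[-] asks=[#1:7@102]
After op 2 [order #2] limit_buy(price=105, qty=1): fills=#2x#1:1@102; bids=[-] asks=[#1:6@102]
After op 3 [order #3] limit_sell(price=97, qty=2): fills=none; bids=[-] asks=[#3:2@97 #1:6@102]
After op 4 [order #4] market_sell(qty=5): fills=none; bids=[-] asks=[#3:2@97 #1:6@102]
After op 5 [order #5] limit_buy(price=105, qty=1): fills=#5x#3:1@97; bids=[-] asks=[#3:1@97 #1:6@102]
After op 6 [order #6] market_sell(qty=1): fills=none; bids=[-] asks=[#3:1@97 #1:6@102]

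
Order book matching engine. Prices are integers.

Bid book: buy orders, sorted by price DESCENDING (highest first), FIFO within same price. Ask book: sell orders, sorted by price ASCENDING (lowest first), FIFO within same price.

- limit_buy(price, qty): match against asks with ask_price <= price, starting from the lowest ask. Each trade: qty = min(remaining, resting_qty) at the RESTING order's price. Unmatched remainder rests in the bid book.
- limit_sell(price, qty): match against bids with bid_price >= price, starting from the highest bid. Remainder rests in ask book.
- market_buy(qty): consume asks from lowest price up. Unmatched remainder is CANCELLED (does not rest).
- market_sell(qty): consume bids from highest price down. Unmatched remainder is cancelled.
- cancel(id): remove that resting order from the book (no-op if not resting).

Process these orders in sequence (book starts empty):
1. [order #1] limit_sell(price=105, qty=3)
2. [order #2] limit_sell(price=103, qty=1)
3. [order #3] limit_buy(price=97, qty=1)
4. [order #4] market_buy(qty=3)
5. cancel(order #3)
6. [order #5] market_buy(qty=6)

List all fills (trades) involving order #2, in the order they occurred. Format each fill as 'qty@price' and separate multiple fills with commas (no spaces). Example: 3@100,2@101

Answer: 1@103

Derivation:
After op 1 [order #1] limit_sell(price=105, qty=3): fills=none; bids=[-] asks=[#1:3@105]
After op 2 [order #2] limit_sell(price=103, qty=1): fills=none; bids=[-] asks=[#2:1@103 #1:3@105]
After op 3 [order #3] limit_buy(price=97, qty=1): fills=none; bids=[#3:1@97] asks=[#2:1@103 #1:3@105]
After op 4 [order #4] market_buy(qty=3): fills=#4x#2:1@103 #4x#1:2@105; bids=[#3:1@97] asks=[#1:1@105]
After op 5 cancel(order #3): fills=none; bids=[-] asks=[#1:1@105]
After op 6 [order #5] market_buy(qty=6): fills=#5x#1:1@105; bids=[-] asks=[-]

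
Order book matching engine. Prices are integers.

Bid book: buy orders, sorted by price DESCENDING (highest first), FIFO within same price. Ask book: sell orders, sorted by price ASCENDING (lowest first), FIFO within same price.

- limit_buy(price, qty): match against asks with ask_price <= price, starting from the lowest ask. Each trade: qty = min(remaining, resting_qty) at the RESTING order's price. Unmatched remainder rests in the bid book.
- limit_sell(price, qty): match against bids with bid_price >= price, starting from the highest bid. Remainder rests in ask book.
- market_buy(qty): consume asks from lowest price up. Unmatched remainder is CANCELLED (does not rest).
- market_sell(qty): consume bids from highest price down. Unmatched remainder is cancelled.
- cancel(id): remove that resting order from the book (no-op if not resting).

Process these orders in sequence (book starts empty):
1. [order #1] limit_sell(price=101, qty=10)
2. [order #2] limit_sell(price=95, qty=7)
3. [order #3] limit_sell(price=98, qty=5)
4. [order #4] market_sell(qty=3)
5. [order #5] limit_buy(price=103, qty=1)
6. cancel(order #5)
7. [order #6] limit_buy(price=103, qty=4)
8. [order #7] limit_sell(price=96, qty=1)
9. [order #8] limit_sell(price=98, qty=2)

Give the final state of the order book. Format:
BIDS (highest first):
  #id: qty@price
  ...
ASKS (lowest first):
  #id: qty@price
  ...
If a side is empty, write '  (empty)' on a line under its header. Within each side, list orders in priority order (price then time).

Answer: BIDS (highest first):
  (empty)
ASKS (lowest first):
  #2: 2@95
  #7: 1@96
  #3: 5@98
  #8: 2@98
  #1: 10@101

Derivation:
After op 1 [order #1] limit_sell(price=101, qty=10): fills=none; bids=[-] asks=[#1:10@101]
After op 2 [order #2] limit_sell(price=95, qty=7): fills=none; bids=[-] asks=[#2:7@95 #1:10@101]
After op 3 [order #3] limit_sell(price=98, qty=5): fills=none; bids=[-] asks=[#2:7@95 #3:5@98 #1:10@101]
After op 4 [order #4] market_sell(qty=3): fills=none; bids=[-] asks=[#2:7@95 #3:5@98 #1:10@101]
After op 5 [order #5] limit_buy(price=103, qty=1): fills=#5x#2:1@95; bids=[-] asks=[#2:6@95 #3:5@98 #1:10@101]
After op 6 cancel(order #5): fills=none; bids=[-] asks=[#2:6@95 #3:5@98 #1:10@101]
After op 7 [order #6] limit_buy(price=103, qty=4): fills=#6x#2:4@95; bids=[-] asks=[#2:2@95 #3:5@98 #1:10@101]
After op 8 [order #7] limit_sell(price=96, qty=1): fills=none; bids=[-] asks=[#2:2@95 #7:1@96 #3:5@98 #1:10@101]
After op 9 [order #8] limit_sell(price=98, qty=2): fills=none; bids=[-] asks=[#2:2@95 #7:1@96 #3:5@98 #8:2@98 #1:10@101]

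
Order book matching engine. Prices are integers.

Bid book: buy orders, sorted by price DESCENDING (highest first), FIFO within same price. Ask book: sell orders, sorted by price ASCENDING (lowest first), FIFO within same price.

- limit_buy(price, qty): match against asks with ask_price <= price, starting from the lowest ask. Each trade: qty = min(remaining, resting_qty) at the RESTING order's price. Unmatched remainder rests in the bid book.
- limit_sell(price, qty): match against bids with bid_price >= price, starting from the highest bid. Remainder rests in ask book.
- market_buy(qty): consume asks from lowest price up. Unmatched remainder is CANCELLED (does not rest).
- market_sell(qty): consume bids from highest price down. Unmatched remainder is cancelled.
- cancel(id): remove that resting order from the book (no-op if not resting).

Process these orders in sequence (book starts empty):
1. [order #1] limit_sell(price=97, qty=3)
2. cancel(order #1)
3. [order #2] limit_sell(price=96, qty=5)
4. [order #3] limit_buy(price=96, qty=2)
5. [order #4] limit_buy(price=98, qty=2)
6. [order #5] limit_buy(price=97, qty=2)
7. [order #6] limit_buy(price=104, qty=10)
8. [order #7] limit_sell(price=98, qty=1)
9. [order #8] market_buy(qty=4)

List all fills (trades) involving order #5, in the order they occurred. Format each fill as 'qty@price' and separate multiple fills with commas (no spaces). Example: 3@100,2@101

After op 1 [order #1] limit_sell(price=97, qty=3): fills=none; bids=[-] asks=[#1:3@97]
After op 2 cancel(order #1): fills=none; bids=[-] asks=[-]
After op 3 [order #2] limit_sell(price=96, qty=5): fills=none; bids=[-] asks=[#2:5@96]
After op 4 [order #3] limit_buy(price=96, qty=2): fills=#3x#2:2@96; bids=[-] asks=[#2:3@96]
After op 5 [order #4] limit_buy(price=98, qty=2): fills=#4x#2:2@96; bids=[-] asks=[#2:1@96]
After op 6 [order #5] limit_buy(price=97, qty=2): fills=#5x#2:1@96; bids=[#5:1@97] asks=[-]
After op 7 [order #6] limit_buy(price=104, qty=10): fills=none; bids=[#6:10@104 #5:1@97] asks=[-]
After op 8 [order #7] limit_sell(price=98, qty=1): fills=#6x#7:1@104; bids=[#6:9@104 #5:1@97] asks=[-]
After op 9 [order #8] market_buy(qty=4): fills=none; bids=[#6:9@104 #5:1@97] asks=[-]

Answer: 1@96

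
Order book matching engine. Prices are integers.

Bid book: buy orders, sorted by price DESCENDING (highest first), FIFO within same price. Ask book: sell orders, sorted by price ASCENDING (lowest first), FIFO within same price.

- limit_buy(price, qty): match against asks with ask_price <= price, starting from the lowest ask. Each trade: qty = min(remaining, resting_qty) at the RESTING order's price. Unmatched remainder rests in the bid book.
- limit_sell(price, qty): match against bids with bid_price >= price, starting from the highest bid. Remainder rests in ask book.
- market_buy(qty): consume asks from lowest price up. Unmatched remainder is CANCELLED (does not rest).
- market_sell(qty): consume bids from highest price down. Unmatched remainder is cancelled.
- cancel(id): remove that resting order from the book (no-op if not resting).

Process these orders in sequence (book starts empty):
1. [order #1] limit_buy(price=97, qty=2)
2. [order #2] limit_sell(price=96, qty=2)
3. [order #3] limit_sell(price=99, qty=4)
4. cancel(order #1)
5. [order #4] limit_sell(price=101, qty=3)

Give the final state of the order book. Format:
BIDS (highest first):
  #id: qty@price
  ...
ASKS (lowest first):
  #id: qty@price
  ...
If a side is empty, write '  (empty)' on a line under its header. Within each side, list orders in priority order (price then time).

After op 1 [order #1] limit_buy(price=97, qty=2): fills=none; bids=[#1:2@97] asks=[-]
After op 2 [order #2] limit_sell(price=96, qty=2): fills=#1x#2:2@97; bids=[-] asks=[-]
After op 3 [order #3] limit_sell(price=99, qty=4): fills=none; bids=[-] asks=[#3:4@99]
After op 4 cancel(order #1): fills=none; bids=[-] asks=[#3:4@99]
After op 5 [order #4] limit_sell(price=101, qty=3): fills=none; bids=[-] asks=[#3:4@99 #4:3@101]

Answer: BIDS (highest first):
  (empty)
ASKS (lowest first):
  #3: 4@99
  #4: 3@101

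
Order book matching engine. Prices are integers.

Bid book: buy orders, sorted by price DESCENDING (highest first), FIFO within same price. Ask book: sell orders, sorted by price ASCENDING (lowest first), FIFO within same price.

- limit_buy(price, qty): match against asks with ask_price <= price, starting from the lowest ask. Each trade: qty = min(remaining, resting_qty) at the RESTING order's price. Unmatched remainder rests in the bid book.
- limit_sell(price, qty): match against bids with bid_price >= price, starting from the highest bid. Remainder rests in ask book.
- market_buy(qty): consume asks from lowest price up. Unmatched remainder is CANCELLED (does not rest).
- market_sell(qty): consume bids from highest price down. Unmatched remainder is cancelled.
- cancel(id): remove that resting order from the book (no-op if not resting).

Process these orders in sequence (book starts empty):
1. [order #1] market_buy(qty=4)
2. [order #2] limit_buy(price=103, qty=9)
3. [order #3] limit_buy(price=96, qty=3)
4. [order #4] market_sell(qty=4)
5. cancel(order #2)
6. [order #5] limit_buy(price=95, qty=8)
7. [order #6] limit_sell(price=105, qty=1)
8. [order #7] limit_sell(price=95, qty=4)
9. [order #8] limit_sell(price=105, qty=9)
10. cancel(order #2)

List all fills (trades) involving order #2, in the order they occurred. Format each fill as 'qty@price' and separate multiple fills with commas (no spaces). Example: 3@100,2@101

Answer: 4@103

Derivation:
After op 1 [order #1] market_buy(qty=4): fills=none; bids=[-] asks=[-]
After op 2 [order #2] limit_buy(price=103, qty=9): fills=none; bids=[#2:9@103] asks=[-]
After op 3 [order #3] limit_buy(price=96, qty=3): fills=none; bids=[#2:9@103 #3:3@96] asks=[-]
After op 4 [order #4] market_sell(qty=4): fills=#2x#4:4@103; bids=[#2:5@103 #3:3@96] asks=[-]
After op 5 cancel(order #2): fills=none; bids=[#3:3@96] asks=[-]
After op 6 [order #5] limit_buy(price=95, qty=8): fills=none; bids=[#3:3@96 #5:8@95] asks=[-]
After op 7 [order #6] limit_sell(price=105, qty=1): fills=none; bids=[#3:3@96 #5:8@95] asks=[#6:1@105]
After op 8 [order #7] limit_sell(price=95, qty=4): fills=#3x#7:3@96 #5x#7:1@95; bids=[#5:7@95] asks=[#6:1@105]
After op 9 [order #8] limit_sell(price=105, qty=9): fills=none; bids=[#5:7@95] asks=[#6:1@105 #8:9@105]
After op 10 cancel(order #2): fills=none; bids=[#5:7@95] asks=[#6:1@105 #8:9@105]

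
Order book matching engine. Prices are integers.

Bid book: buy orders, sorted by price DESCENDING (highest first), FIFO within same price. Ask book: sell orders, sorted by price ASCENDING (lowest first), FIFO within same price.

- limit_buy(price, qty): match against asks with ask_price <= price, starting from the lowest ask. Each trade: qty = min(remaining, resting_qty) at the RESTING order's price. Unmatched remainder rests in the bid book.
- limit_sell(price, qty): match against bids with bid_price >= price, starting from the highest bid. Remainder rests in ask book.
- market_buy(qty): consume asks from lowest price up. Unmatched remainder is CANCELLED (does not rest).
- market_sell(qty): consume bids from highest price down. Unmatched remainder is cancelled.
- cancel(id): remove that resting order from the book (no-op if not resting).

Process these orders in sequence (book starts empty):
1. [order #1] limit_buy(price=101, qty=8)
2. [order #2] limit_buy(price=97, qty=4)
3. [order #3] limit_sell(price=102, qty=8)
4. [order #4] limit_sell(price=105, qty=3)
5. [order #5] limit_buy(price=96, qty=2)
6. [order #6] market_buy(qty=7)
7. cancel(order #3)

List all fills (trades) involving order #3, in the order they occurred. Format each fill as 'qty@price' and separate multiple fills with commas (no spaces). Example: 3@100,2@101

Answer: 7@102

Derivation:
After op 1 [order #1] limit_buy(price=101, qty=8): fills=none; bids=[#1:8@101] asks=[-]
After op 2 [order #2] limit_buy(price=97, qty=4): fills=none; bids=[#1:8@101 #2:4@97] asks=[-]
After op 3 [order #3] limit_sell(price=102, qty=8): fills=none; bids=[#1:8@101 #2:4@97] asks=[#3:8@102]
After op 4 [order #4] limit_sell(price=105, qty=3): fills=none; bids=[#1:8@101 #2:4@97] asks=[#3:8@102 #4:3@105]
After op 5 [order #5] limit_buy(price=96, qty=2): fills=none; bids=[#1:8@101 #2:4@97 #5:2@96] asks=[#3:8@102 #4:3@105]
After op 6 [order #6] market_buy(qty=7): fills=#6x#3:7@102; bids=[#1:8@101 #2:4@97 #5:2@96] asks=[#3:1@102 #4:3@105]
After op 7 cancel(order #3): fills=none; bids=[#1:8@101 #2:4@97 #5:2@96] asks=[#4:3@105]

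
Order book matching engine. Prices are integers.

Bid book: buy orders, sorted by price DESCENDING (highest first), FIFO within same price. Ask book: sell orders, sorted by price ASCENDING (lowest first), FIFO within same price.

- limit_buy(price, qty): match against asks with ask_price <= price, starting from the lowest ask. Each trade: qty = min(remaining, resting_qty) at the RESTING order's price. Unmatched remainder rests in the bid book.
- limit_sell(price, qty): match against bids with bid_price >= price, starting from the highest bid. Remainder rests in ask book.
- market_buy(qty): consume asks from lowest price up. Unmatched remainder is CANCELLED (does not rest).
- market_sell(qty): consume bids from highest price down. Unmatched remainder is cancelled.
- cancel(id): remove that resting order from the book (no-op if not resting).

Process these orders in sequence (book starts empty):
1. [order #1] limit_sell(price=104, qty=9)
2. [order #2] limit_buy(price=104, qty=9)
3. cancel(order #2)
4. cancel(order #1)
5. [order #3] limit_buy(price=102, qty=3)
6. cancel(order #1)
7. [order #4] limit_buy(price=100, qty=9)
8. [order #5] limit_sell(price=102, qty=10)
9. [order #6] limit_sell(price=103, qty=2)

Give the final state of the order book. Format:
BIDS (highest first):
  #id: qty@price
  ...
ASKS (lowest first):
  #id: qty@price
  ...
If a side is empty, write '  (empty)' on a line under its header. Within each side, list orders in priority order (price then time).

After op 1 [order #1] limit_sell(price=104, qty=9): fills=none; bids=[-] asks=[#1:9@104]
After op 2 [order #2] limit_buy(price=104, qty=9): fills=#2x#1:9@104; bids=[-] asks=[-]
After op 3 cancel(order #2): fills=none; bids=[-] asks=[-]
After op 4 cancel(order #1): fills=none; bids=[-] asks=[-]
After op 5 [order #3] limit_buy(price=102, qty=3): fills=none; bids=[#3:3@102] asks=[-]
After op 6 cancel(order #1): fills=none; bids=[#3:3@102] asks=[-]
After op 7 [order #4] limit_buy(price=100, qty=9): fills=none; bids=[#3:3@102 #4:9@100] asks=[-]
After op 8 [order #5] limit_sell(price=102, qty=10): fills=#3x#5:3@102; bids=[#4:9@100] asks=[#5:7@102]
After op 9 [order #6] limit_sell(price=103, qty=2): fills=none; bids=[#4:9@100] asks=[#5:7@102 #6:2@103]

Answer: BIDS (highest first):
  #4: 9@100
ASKS (lowest first):
  #5: 7@102
  #6: 2@103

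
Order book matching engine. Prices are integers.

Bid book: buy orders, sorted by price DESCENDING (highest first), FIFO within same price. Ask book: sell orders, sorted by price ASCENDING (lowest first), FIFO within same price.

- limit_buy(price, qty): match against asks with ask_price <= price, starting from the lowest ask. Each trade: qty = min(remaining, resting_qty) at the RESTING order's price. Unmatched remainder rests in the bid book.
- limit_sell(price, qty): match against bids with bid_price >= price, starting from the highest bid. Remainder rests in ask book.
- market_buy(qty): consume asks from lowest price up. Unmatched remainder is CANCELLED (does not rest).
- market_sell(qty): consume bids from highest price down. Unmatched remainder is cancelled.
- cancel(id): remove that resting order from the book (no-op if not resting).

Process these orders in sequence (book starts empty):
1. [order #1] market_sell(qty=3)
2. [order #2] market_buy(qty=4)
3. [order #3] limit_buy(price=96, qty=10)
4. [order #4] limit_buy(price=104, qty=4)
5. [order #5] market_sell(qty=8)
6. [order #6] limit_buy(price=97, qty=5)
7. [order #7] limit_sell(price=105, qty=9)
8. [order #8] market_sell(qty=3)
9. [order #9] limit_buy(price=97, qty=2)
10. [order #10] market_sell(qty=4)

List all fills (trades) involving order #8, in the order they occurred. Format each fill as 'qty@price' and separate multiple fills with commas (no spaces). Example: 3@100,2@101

Answer: 3@97

Derivation:
After op 1 [order #1] market_sell(qty=3): fills=none; bids=[-] asks=[-]
After op 2 [order #2] market_buy(qty=4): fills=none; bids=[-] asks=[-]
After op 3 [order #3] limit_buy(price=96, qty=10): fills=none; bids=[#3:10@96] asks=[-]
After op 4 [order #4] limit_buy(price=104, qty=4): fills=none; bids=[#4:4@104 #3:10@96] asks=[-]
After op 5 [order #5] market_sell(qty=8): fills=#4x#5:4@104 #3x#5:4@96; bids=[#3:6@96] asks=[-]
After op 6 [order #6] limit_buy(price=97, qty=5): fills=none; bids=[#6:5@97 #3:6@96] asks=[-]
After op 7 [order #7] limit_sell(price=105, qty=9): fills=none; bids=[#6:5@97 #3:6@96] asks=[#7:9@105]
After op 8 [order #8] market_sell(qty=3): fills=#6x#8:3@97; bids=[#6:2@97 #3:6@96] asks=[#7:9@105]
After op 9 [order #9] limit_buy(price=97, qty=2): fills=none; bids=[#6:2@97 #9:2@97 #3:6@96] asks=[#7:9@105]
After op 10 [order #10] market_sell(qty=4): fills=#6x#10:2@97 #9x#10:2@97; bids=[#3:6@96] asks=[#7:9@105]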